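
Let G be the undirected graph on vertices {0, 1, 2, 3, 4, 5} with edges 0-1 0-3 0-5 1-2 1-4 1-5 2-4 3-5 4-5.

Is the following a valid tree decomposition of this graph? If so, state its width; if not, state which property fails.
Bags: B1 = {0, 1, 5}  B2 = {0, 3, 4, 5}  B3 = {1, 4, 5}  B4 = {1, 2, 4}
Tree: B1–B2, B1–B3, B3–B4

A tree decomposition must satisfy three properties: every vertex lies in some bag; for every edge, both endpoints lie together in some bag; and for every vertex, the bags containing it form a connected subtree. Here bags containing vertex 4 are not connected in the tree, so the decomposition is invalid.

No — bags containing vertex 4 are not connected in the tree.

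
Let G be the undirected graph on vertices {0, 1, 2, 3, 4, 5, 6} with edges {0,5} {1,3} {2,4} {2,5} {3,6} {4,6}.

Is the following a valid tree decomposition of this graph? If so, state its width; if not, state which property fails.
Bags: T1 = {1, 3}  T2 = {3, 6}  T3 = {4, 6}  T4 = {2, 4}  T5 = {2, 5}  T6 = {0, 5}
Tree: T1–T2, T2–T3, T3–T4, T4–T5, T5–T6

Yes; width 1.

Vertex coverage: the bags together contain {0, 1, 2, 3, 4, 5, 6}, the full vertex set. Edge coverage: each edge of G has both endpoints in at least one bag. Running intersection: for every vertex, the bags containing it form a connected subtree. All three properties hold, so this is a valid tree decomposition of width max|bag| − 1 = 1, and hence tw(G) ≤ 1.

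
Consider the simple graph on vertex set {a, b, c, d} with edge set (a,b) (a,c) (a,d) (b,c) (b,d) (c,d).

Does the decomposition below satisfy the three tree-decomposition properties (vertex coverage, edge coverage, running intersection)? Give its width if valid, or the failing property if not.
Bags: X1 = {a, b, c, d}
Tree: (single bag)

Yes; width 3.

Every vertex of G appears in some bag (union = {a, b, c, d}); every edge is covered by a bag; and for each vertex v the set of bags containing v is connected in the bag tree. The decomposition is therefore valid. The largest bag has 4 vertices, so the width is 3.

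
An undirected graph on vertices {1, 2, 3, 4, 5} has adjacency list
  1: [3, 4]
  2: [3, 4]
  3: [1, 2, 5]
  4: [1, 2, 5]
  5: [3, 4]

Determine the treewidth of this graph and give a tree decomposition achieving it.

Every bag has size at most 3, so the width is 3 − 1 = 2 and tw(G) ≤ 2. For the lower bound, G contains the cycle 4–5–3–1–4, so G is not a forest; only forests have treewidth ≤ 1, hence tw(G) ≥ 2. Combining the bounds, tw(G) = 2.

Treewidth 2.
One optimal decomposition is:
Bags: B1 = {3, 4, 5}  B2 = {1, 3, 4}  B3 = {2, 3, 4}
Tree: B1–B2, B2–B3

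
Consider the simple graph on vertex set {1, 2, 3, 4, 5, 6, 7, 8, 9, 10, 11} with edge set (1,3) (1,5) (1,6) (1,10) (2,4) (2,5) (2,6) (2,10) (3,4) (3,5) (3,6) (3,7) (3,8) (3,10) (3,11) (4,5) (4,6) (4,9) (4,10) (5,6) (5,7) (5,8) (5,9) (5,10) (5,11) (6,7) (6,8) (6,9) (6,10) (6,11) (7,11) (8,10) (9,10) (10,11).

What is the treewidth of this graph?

4

A width-4 tree decomposition is:
Bags: B1 = {1, 3, 5, 6, 10}  B2 = {3, 4, 5, 6, 10}  B3 = {3, 5, 6, 8, 10}  B4 = {3, 5, 6, 10, 11}  B5 = {4, 5, 6, 9, 10}  B6 = {2, 4, 5, 6, 10}  B7 = {3, 5, 6, 7, 11}
Tree: B1–B2, B1–B3, B3–B4, B2–B5, B2–B6, B4–B7
Each bag holds 5 vertices, so the decomposition has width 4, which upper-bounds the treewidth. On the other hand G contains the 5-clique {4, 5, 6, 9, 10}. A clique must lie in a single bag of any decomposition, so no decomposition can have width below 4. Therefore the treewidth is 4.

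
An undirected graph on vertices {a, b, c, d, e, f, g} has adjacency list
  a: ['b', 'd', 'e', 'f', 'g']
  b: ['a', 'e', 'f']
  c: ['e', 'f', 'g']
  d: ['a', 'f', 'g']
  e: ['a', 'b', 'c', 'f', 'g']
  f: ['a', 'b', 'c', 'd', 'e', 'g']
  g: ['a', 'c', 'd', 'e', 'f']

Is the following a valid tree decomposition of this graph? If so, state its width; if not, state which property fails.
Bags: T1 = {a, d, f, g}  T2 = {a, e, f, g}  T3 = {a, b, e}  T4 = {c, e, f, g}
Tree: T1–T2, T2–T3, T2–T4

A tree decomposition must satisfy three properties: every vertex lies in some bag; for every edge, both endpoints lie together in some bag; and for every vertex, the bags containing it form a connected subtree. Here edge (f,b) lies in no bag, so the decomposition is invalid.

No — edge (f,b) lies in no bag.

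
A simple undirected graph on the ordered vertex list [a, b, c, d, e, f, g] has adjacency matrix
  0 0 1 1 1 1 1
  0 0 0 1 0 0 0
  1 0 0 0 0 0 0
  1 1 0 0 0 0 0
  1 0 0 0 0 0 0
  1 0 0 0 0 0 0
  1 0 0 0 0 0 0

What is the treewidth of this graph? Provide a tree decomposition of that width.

Treewidth 1.
One such decomposition:
Bags: B1 = {a, d}  B2 = {b, d}  B3 = {a, f}  B4 = {a, g}  B5 = {a, e}  B6 = {a, c}
Tree: B1–B2, B1–B3, B1–B4, B1–B5, B1–B6

Every bag has size at most 2, so the width is 2 − 1 = 1 and tw(G) ≤ 1. Any graph with an edge has treewidth ≥ 1, and G has the edge d–a. Hence tw(G) = 1 exactly.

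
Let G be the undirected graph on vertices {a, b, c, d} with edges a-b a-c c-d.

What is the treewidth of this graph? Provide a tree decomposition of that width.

Treewidth 1.
One optimal decomposition is:
Bags: B1 = {c, d}  B2 = {a, c}  B3 = {a, b}
Tree: B1–B2, B2–B3

Every bag has size at most 2, so the width is 2 − 1 = 1 and tw(G) ≤ 1. Since G has at least one edge (e.g. c–d), it is not an edgeless graph, so tw(G) ≥ 1. The upper and lower bounds meet at 1, so that is the treewidth.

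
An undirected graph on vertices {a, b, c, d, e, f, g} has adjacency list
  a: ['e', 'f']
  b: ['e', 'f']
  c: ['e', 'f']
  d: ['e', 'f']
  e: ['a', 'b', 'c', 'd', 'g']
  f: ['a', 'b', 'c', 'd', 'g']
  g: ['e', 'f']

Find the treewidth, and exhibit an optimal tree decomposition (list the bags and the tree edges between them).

Treewidth 2.
One optimal decomposition is:
Bags: B1 = {b, e, f}  B2 = {e, f, g}  B3 = {a, e, f}  B4 = {c, e, f}  B5 = {d, e, f}
Tree: B1–B2, B2–B3, B3–B4, B4–B5

Every bag has size at most 3, so the width is 3 − 1 = 2 and tw(G) ≤ 2. The edges e–b–f–g–e form a cycle, so G is not a tree and its treewidth is at least 2. Therefore the treewidth is 2.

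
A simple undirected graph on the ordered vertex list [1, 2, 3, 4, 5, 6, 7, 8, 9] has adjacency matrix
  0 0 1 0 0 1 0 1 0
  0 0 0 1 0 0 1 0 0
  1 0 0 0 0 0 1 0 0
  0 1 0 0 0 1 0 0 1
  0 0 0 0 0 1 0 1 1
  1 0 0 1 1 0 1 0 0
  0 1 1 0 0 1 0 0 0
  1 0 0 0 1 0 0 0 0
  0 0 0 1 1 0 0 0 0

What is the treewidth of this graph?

A width-3 tree decomposition is:
Bags: B1 = {1, 3, 7, 8}  B2 = {1, 6, 7, 8}  B3 = {5, 6, 7, 8}  B4 = {2, 5, 6, 7}  B5 = {2, 4, 5, 6}  B6 = {2, 4, 5, 9}
Tree: B1–B2, B2–B3, B3–B4, B4–B5, B5–B6
The largest bag has 4 vertices, giving width 3; this decomposition certifies tw(G) ≤ 3. For the lower bound: the 4 vertex sets {1,3,8}, {7}, {6}, {2,4,5,9} are disjoint, each induces a connected subgraph, and every pair is joined by at least one edge of G. Contracting each set to a single vertex therefore yields K_{4} as a minor, and since treewidth is minor-monotone, tw(G) ≥ tw(K_{4}) = 3. Therefore the treewidth is 3.

3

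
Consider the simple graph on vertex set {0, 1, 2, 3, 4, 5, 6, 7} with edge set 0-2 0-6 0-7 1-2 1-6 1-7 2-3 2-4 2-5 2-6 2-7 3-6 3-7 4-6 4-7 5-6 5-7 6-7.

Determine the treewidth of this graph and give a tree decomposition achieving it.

Treewidth 3.
One optimal decomposition is:
Bags: B1 = {2, 4, 6, 7}  B2 = {1, 2, 6, 7}  B3 = {2, 5, 6, 7}  B4 = {2, 3, 6, 7}  B5 = {0, 2, 6, 7}
Tree: B1–B2, B1–B3, B3–B4, B3–B5

Every bag has size at most 4, so the width is 4 − 1 = 3 and tw(G) ≤ 3. For the lower bound, the 4 vertices {0, 2, 6, 7} are pairwise adjacent, and any tree decomposition puts a clique entirely inside one bag — forcing width ≥ 3. Therefore the treewidth is 3.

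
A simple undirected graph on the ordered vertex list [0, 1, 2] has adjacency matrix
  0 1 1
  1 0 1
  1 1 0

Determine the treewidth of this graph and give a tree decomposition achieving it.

A single bag containing all 3 vertices is trivially a valid decomposition of width 2. For the lower bound, the 3 vertices {0, 1, 2} are pairwise adjacent, and any tree decomposition puts a clique entirely inside one bag — forcing width ≥ 2. Hence tw(G) = 2 exactly.

Treewidth 2.
One optimal decomposition is:
Bags: B1 = {0, 1, 2}
Tree: (single bag)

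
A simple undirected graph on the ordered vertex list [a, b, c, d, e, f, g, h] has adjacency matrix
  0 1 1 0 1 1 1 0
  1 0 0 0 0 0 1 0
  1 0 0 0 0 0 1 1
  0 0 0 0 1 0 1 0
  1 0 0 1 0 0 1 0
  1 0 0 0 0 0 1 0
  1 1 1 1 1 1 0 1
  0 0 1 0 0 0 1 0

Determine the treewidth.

2

A width-2 tree decomposition is:
Bags: B1 = {a, f, g}  B2 = {a, e, g}  B3 = {d, e, g}  B4 = {a, b, g}  B5 = {a, c, g}  B6 = {c, g, h}
Tree: B1–B2, B2–B3, B2–B4, B2–B5, B5–B6
The largest bag has 3 vertices, giving width 2; this decomposition certifies tw(G) ≤ 2. Conversely, {d, e, g} is a clique of size 3, and the vertices of any clique must share a bag in every tree decomposition; so some bag has ≥ 3 vertices and tw(G) ≥ 2. Combining the bounds, tw(G) = 2.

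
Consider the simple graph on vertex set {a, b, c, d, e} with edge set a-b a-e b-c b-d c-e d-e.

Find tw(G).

A width-2 tree decomposition is:
Bags: B1 = {b, d, e}  B2 = {a, b, e}  B3 = {b, c, e}
Tree: B1–B2, B2–B3
Each bag holds 3 vertices, so the decomposition has width 2, which upper-bounds the treewidth. For the lower bound, G contains the cycle d–e–a–b–d, so G is not a forest; only forests have treewidth ≤ 1, hence tw(G) ≥ 2. Hence tw(G) = 2 exactly.

2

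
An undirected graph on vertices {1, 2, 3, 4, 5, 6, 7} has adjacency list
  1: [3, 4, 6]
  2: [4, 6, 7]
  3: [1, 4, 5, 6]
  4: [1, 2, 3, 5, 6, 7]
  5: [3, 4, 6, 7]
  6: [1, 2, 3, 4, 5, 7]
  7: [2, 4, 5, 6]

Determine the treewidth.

3

A width-3 tree decomposition is:
Bags: B1 = {4, 5, 6, 7}  B2 = {2, 4, 6, 7}  B3 = {3, 4, 5, 6}  B4 = {1, 3, 4, 6}
Tree: B1–B2, B1–B3, B3–B4
Each bag holds 4 vertices, so the decomposition has width 3, which upper-bounds the treewidth. On the other hand G contains the 4-clique {2, 4, 6, 7}. A clique must lie in a single bag of any decomposition, so no decomposition can have width below 3. Combining the bounds, tw(G) = 3.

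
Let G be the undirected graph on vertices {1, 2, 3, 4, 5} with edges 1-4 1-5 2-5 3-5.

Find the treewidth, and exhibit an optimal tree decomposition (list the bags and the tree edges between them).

The largest bag has 2 vertices, giving width 1; this decomposition certifies tw(G) ≤ 1. Any graph with an edge has treewidth ≥ 1, and G has the edge 5–1. Hence tw(G) = 1 exactly.

Treewidth 1.
One such decomposition:
Bags: B1 = {1, 5}  B2 = {2, 5}  B3 = {3, 5}  B4 = {1, 4}
Tree: B1–B2, B2–B3, B1–B4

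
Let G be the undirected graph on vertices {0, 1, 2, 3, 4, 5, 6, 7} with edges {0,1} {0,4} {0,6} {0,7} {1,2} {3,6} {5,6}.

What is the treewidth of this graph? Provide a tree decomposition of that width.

Treewidth 1.
Bags: B1 = {0, 6}  B2 = {0, 1}  B3 = {1, 2}  B4 = {5, 6}  B5 = {3, 6}  B6 = {0, 7}  B7 = {0, 4}
Tree: B1–B2, B2–B3, B1–B4, B1–B5, B1–B6, B1–B7

The largest bag has 2 vertices, giving width 1; this decomposition certifies tw(G) ≤ 1. G has an edge, so its treewidth is at least 1. Therefore the treewidth is 1.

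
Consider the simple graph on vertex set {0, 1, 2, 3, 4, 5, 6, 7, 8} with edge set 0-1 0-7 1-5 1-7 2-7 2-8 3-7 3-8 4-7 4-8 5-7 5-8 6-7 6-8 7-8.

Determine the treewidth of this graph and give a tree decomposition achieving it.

Treewidth 2.
One optimal decomposition is:
Bags: B1 = {1, 5, 7}  B2 = {5, 7, 8}  B3 = {6, 7, 8}  B4 = {4, 7, 8}  B5 = {2, 7, 8}  B6 = {3, 7, 8}  B7 = {0, 1, 7}
Tree: B1–B2, B2–B3, B3–B4, B2–B5, B2–B6, B1–B7

Every bag has size at most 3, so the width is 3 − 1 = 2 and tw(G) ≤ 2. On the other hand G contains the 3-clique {0, 1, 7}. A clique must lie in a single bag of any decomposition, so no decomposition can have width below 2. Combining the bounds, tw(G) = 2.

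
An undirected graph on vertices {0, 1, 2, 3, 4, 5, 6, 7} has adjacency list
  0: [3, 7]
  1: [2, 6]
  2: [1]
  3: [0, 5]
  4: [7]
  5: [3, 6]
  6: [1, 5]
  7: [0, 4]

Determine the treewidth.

1

A width-1 tree decomposition is:
Bags: B1 = {4, 7}  B2 = {0, 7}  B3 = {0, 3}  B4 = {3, 5}  B5 = {5, 6}  B6 = {1, 6}  B7 = {1, 2}
Tree: B1–B2, B2–B3, B3–B4, B4–B5, B5–B6, B6–B7
The largest bag has 2 vertices, giving width 1; this decomposition certifies tw(G) ≤ 1. G has an edge, so its treewidth is at least 1. Combining the bounds, tw(G) = 1.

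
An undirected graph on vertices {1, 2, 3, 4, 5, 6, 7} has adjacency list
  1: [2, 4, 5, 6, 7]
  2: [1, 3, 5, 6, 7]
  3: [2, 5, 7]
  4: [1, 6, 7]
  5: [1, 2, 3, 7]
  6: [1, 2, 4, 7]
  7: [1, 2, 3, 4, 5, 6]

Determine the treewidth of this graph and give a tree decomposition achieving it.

Treewidth 3.
One optimal decomposition is:
Bags: B1 = {1, 4, 6, 7}  B2 = {1, 2, 6, 7}  B3 = {1, 2, 5, 7}  B4 = {2, 3, 5, 7}
Tree: B1–B2, B2–B3, B3–B4

The largest bag has 4 vertices, giving width 3; this decomposition certifies tw(G) ≤ 3. For the lower bound, the 4 vertices {1, 2, 5, 7} are pairwise adjacent, and any tree decomposition puts a clique entirely inside one bag — forcing width ≥ 3. Hence tw(G) = 3 exactly.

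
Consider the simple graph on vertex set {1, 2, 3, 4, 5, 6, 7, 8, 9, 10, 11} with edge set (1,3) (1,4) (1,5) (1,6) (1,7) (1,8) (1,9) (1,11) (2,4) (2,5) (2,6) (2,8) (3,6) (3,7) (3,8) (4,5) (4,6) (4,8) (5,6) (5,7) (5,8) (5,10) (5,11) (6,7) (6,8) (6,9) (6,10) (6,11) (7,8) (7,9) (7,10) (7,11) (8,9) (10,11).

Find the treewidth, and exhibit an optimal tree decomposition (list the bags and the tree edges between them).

Each bag holds 5 vertices, so the decomposition has width 4, which upper-bounds the treewidth. For the lower bound, the 5 vertices {1, 4, 5, 6, 8} are pairwise adjacent, and any tree decomposition puts a clique entirely inside one bag — forcing width ≥ 4. The upper and lower bounds meet at 4, so that is the treewidth.

Treewidth 4.
One optimal decomposition is:
Bags: B1 = {1, 5, 6, 7, 8}  B2 = {1, 4, 5, 6, 8}  B3 = {1, 5, 6, 7, 11}  B4 = {1, 3, 6, 7, 8}  B5 = {5, 6, 7, 10, 11}  B6 = {2, 4, 5, 6, 8}  B7 = {1, 6, 7, 8, 9}
Tree: B1–B2, B1–B3, B1–B4, B3–B5, B2–B6, B1–B7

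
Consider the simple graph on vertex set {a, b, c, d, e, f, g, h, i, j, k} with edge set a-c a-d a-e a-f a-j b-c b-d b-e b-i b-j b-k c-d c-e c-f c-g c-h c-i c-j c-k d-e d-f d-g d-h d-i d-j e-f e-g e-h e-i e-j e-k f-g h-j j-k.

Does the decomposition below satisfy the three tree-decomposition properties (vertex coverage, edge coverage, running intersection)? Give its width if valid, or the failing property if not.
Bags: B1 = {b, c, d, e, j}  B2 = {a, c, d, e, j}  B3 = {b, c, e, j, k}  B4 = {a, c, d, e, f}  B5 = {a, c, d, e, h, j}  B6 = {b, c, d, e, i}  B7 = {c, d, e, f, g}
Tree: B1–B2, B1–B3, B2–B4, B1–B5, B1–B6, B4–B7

No — bags containing vertex a are not connected in the tree.

A tree decomposition must satisfy three properties: every vertex lies in some bag; for every edge, both endpoints lie together in some bag; and for every vertex, the bags containing it form a connected subtree. Here bags containing vertex a are not connected in the tree, so the decomposition is invalid.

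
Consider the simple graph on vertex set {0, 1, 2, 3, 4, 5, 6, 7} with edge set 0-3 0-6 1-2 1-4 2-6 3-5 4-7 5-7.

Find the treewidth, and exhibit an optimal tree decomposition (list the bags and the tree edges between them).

The largest bag has 3 vertices, giving width 2; this decomposition certifies tw(G) ≤ 2. For the lower bound, G contains the cycle 0–6–2–1–4–7–5–3–0, so G is not a forest; only forests have treewidth ≤ 1, hence tw(G) ≥ 2. Combining the bounds, tw(G) = 2.

Treewidth 2.
One such decomposition:
Bags: B1 = {0, 2, 6}  B2 = {0, 1, 2}  B3 = {0, 1, 4}  B4 = {0, 4, 7}  B5 = {0, 5, 7}  B6 = {0, 3, 5}
Tree: B1–B2, B2–B3, B3–B4, B4–B5, B5–B6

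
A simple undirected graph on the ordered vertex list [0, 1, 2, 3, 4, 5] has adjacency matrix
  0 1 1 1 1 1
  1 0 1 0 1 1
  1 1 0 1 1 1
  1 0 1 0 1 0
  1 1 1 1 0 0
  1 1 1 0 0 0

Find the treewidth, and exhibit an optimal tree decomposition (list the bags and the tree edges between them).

Each bag holds 4 vertices, so the decomposition has width 3, which upper-bounds the treewidth. For the lower bound, the 4 vertices {0, 1, 2, 4} are pairwise adjacent, and any tree decomposition puts a clique entirely inside one bag — forcing width ≥ 3. Hence tw(G) = 3 exactly.

Treewidth 3.
One such decomposition:
Bags: B1 = {0, 1, 2, 5}  B2 = {0, 1, 2, 4}  B3 = {0, 2, 3, 4}
Tree: B1–B2, B2–B3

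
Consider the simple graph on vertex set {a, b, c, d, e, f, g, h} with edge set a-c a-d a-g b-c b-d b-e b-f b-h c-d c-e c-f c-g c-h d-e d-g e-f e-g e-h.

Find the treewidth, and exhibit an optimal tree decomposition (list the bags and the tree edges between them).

The largest bag has 4 vertices, giving width 3; this decomposition certifies tw(G) ≤ 3. For the lower bound, the 4 vertices {c, d, e, g} are pairwise adjacent, and any tree decomposition puts a clique entirely inside one bag — forcing width ≥ 3. Hence tw(G) = 3 exactly.

Treewidth 3.
One optimal decomposition is:
Bags: B1 = {c, d, e, g}  B2 = {b, c, d, e}  B3 = {b, c, e, f}  B4 = {b, c, e, h}  B5 = {a, c, d, g}
Tree: B1–B2, B2–B3, B2–B4, B1–B5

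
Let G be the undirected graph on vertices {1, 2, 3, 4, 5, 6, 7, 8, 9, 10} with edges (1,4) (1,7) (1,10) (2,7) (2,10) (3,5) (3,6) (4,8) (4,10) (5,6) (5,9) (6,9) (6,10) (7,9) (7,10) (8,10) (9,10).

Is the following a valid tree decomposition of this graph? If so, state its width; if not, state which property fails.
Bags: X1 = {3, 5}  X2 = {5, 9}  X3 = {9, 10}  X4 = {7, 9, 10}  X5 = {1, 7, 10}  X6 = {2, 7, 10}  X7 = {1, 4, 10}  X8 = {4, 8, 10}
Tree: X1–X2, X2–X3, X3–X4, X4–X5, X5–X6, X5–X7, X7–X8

A tree decomposition must satisfy three properties: every vertex lies in some bag; for every edge, both endpoints lie together in some bag; and for every vertex, the bags containing it form a connected subtree. Here vertex 6 appears in no bag, so the decomposition is invalid.

No — vertex 6 appears in no bag.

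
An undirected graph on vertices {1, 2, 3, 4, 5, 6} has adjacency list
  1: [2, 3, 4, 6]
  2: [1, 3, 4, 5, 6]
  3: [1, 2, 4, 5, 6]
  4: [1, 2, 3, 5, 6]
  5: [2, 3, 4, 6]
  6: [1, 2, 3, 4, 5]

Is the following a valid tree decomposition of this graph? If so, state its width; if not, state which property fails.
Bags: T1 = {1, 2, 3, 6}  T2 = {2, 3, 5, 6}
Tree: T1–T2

No — vertex 4 appears in no bag.

A tree decomposition must satisfy three properties: every vertex lies in some bag; for every edge, both endpoints lie together in some bag; and for every vertex, the bags containing it form a connected subtree. Here vertex 4 appears in no bag, so the decomposition is invalid.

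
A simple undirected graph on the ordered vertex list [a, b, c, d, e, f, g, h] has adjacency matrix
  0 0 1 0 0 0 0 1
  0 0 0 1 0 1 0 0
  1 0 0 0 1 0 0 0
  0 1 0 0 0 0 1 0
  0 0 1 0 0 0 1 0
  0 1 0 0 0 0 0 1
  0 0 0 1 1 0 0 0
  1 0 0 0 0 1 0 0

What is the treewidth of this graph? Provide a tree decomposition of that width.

Each bag holds 3 vertices, so the decomposition has width 2, which upper-bounds the treewidth. The edges b–d–g–e–c–a–h–f–b form a cycle, so G is not a tree and its treewidth is at least 2. Hence tw(G) = 2 exactly.

Treewidth 2.
One such decomposition:
Bags: B1 = {b, d, g}  B2 = {b, e, g}  B3 = {b, c, e}  B4 = {a, b, c}  B5 = {a, b, h}  B6 = {b, f, h}
Tree: B1–B2, B2–B3, B3–B4, B4–B5, B5–B6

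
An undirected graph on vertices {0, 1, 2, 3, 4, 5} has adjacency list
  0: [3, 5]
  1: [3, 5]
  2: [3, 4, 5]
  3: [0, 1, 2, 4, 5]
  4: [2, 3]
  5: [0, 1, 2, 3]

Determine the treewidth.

A width-2 tree decomposition is:
Bags: B1 = {1, 3, 5}  B2 = {0, 3, 5}  B3 = {2, 3, 5}  B4 = {2, 3, 4}
Tree: B1–B2, B1–B3, B3–B4
Every bag has size at most 3, so the width is 3 − 1 = 2 and tw(G) ≤ 2. Conversely, {2, 3, 4} is a clique of size 3, and the vertices of any clique must share a bag in every tree decomposition; so some bag has ≥ 3 vertices and tw(G) ≥ 2. The upper and lower bounds meet at 2, so that is the treewidth.

2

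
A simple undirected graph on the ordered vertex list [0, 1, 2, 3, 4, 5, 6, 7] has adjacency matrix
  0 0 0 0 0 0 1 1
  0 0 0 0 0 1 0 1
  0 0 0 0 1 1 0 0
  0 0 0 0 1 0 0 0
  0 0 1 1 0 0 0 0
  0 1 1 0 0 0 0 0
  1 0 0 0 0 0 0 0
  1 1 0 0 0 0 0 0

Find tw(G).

A width-1 tree decomposition is:
Bags: B1 = {0, 6}  B2 = {0, 7}  B3 = {1, 7}  B4 = {1, 5}  B5 = {2, 5}  B6 = {2, 4}  B7 = {3, 4}
Tree: B1–B2, B2–B3, B3–B4, B4–B5, B5–B6, B6–B7
The largest bag has 2 vertices, giving width 1; this decomposition certifies tw(G) ≤ 1. G has an edge, so its treewidth is at least 1. Hence tw(G) = 1 exactly.

1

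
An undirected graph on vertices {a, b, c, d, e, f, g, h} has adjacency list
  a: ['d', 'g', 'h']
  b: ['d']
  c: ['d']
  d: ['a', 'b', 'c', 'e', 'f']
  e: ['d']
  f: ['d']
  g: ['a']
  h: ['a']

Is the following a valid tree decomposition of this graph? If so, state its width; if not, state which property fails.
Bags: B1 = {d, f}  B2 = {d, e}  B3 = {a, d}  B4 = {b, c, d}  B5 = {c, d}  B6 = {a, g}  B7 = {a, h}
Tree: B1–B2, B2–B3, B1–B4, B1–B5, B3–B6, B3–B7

A tree decomposition must satisfy three properties: every vertex lies in some bag; for every edge, both endpoints lie together in some bag; and for every vertex, the bags containing it form a connected subtree. Here bags containing vertex c are not connected in the tree, so the decomposition is invalid.

No — bags containing vertex c are not connected in the tree.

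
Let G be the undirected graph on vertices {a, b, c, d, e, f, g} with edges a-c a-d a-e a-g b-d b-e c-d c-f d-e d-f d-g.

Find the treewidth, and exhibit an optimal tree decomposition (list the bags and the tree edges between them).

Treewidth 2.
One optimal decomposition is:
Bags: B1 = {a, d, g}  B2 = {a, d, e}  B3 = {a, c, d}  B4 = {b, d, e}  B5 = {c, d, f}
Tree: B1–B2, B1–B3, B2–B4, B3–B5

Each bag holds 3 vertices, so the decomposition has width 2, which upper-bounds the treewidth. Conversely, {a, d, g} is a clique of size 3, and the vertices of any clique must share a bag in every tree decomposition; so some bag has ≥ 3 vertices and tw(G) ≥ 2. Hence tw(G) = 2 exactly.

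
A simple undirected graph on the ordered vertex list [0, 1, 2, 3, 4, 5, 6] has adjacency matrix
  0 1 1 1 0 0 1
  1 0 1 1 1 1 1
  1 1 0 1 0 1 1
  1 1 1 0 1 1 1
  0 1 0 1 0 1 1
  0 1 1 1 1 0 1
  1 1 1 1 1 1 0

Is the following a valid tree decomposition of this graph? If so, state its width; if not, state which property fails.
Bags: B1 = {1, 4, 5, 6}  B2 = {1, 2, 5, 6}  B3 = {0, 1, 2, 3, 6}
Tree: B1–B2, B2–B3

No — edge (4,3) lies in no bag.

A tree decomposition must satisfy three properties: every vertex lies in some bag; for every edge, both endpoints lie together in some bag; and for every vertex, the bags containing it form a connected subtree. Here edge (4,3) lies in no bag, so the decomposition is invalid.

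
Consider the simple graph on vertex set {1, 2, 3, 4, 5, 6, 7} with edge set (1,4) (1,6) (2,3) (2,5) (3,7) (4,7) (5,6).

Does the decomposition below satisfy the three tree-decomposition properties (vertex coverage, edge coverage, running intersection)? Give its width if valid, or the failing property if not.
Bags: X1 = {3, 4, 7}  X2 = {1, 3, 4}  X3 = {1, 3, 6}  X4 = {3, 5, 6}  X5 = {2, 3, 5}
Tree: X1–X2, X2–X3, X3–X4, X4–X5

Yes; width 2.

Vertex coverage: the bags together contain {1, 2, 3, 4, 5, 6, 7}, the full vertex set. Edge coverage: each edge of G has both endpoints in at least one bag. Running intersection: for every vertex, the bags containing it form a connected subtree. All three properties hold, so this is a valid tree decomposition of width max|bag| − 1 = 2, and hence tw(G) ≤ 2.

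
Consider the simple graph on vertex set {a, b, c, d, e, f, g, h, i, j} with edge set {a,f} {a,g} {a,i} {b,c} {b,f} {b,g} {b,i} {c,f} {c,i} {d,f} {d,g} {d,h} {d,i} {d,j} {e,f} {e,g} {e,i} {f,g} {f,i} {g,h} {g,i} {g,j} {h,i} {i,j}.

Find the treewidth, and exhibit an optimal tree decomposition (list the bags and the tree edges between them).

Each bag holds 4 vertices, so the decomposition has width 3, which upper-bounds the treewidth. Conversely, {d, g, i, j} is a clique of size 4, and the vertices of any clique must share a bag in every tree decomposition; so some bag has ≥ 4 vertices and tw(G) ≥ 3. Hence tw(G) = 3 exactly.

Treewidth 3.
One such decomposition:
Bags: B1 = {b, f, g, i}  B2 = {d, f, g, i}  B3 = {d, g, h, i}  B4 = {a, f, g, i}  B5 = {d, g, i, j}  B6 = {e, f, g, i}  B7 = {b, c, f, i}
Tree: B1–B2, B2–B3, B1–B4, B2–B5, B2–B6, B1–B7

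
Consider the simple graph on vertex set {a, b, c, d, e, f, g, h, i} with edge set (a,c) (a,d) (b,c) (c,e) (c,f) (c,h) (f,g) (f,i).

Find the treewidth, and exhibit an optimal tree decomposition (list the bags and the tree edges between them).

Treewidth 1.
One optimal decomposition is:
Bags: B1 = {c, e}  B2 = {c, f}  B3 = {a, c}  B4 = {c, h}  B5 = {f, g}  B6 = {b, c}  B7 = {a, d}  B8 = {f, i}
Tree: B1–B2, B1–B3, B3–B4, B2–B5, B2–B6, B3–B7, B5–B8

The largest bag has 2 vertices, giving width 1; this decomposition certifies tw(G) ≤ 1. Any graph with an edge has treewidth ≥ 1, and G has the edge e–c. Therefore the treewidth is 1.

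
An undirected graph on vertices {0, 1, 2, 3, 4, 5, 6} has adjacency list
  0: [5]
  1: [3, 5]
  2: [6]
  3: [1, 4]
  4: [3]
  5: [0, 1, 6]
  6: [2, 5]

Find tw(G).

A width-1 tree decomposition is:
Bags: B1 = {1, 3}  B2 = {3, 4}  B3 = {1, 5}  B4 = {5, 6}  B5 = {2, 6}  B6 = {0, 5}
Tree: B1–B2, B1–B3, B3–B4, B4–B5, B3–B6
Every bag has size at most 2, so the width is 2 − 1 = 1 and tw(G) ≤ 1. Since G has at least one edge (e.g. 3–1), it is not an edgeless graph, so tw(G) ≥ 1. Therefore the treewidth is 1.

1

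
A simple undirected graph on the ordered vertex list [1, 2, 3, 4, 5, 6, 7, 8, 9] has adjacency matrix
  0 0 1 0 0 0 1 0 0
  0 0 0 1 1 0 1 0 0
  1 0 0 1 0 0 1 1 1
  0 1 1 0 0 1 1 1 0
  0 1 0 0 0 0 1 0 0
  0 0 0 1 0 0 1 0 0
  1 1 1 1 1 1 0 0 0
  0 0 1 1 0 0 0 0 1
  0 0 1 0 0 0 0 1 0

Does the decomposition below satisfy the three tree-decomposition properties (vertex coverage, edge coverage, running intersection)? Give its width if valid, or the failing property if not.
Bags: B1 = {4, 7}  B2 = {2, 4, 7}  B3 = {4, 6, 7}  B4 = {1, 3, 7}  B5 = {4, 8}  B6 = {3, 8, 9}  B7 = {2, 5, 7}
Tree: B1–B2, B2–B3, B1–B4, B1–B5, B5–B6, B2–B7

No — edge (3,4) lies in no bag.

A tree decomposition must satisfy three properties: every vertex lies in some bag; for every edge, both endpoints lie together in some bag; and for every vertex, the bags containing it form a connected subtree. Here edge (3,4) lies in no bag, so the decomposition is invalid.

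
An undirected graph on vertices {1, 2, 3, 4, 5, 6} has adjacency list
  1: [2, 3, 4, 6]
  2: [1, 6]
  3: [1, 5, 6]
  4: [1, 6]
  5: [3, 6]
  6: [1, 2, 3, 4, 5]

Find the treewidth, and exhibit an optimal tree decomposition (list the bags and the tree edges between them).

Treewidth 2.
One such decomposition:
Bags: B1 = {3, 5, 6}  B2 = {1, 3, 6}  B3 = {1, 4, 6}  B4 = {1, 2, 6}
Tree: B1–B2, B2–B3, B2–B4

Every bag has size at most 3, so the width is 3 − 1 = 2 and tw(G) ≤ 2. Conversely, {1, 2, 6} is a clique of size 3, and the vertices of any clique must share a bag in every tree decomposition; so some bag has ≥ 3 vertices and tw(G) ≥ 2. Hence tw(G) = 2 exactly.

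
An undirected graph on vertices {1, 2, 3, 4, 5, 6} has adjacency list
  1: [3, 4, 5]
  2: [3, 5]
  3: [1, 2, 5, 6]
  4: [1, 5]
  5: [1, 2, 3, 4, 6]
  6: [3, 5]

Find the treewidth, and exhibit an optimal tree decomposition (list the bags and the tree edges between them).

The largest bag has 3 vertices, giving width 2; this decomposition certifies tw(G) ≤ 2. For the lower bound, the 3 vertices {1, 3, 5} are pairwise adjacent, and any tree decomposition puts a clique entirely inside one bag — forcing width ≥ 2. Hence tw(G) = 2 exactly.

Treewidth 2.
One optimal decomposition is:
Bags: B1 = {1, 4, 5}  B2 = {1, 3, 5}  B3 = {2, 3, 5}  B4 = {3, 5, 6}
Tree: B1–B2, B2–B3, B2–B4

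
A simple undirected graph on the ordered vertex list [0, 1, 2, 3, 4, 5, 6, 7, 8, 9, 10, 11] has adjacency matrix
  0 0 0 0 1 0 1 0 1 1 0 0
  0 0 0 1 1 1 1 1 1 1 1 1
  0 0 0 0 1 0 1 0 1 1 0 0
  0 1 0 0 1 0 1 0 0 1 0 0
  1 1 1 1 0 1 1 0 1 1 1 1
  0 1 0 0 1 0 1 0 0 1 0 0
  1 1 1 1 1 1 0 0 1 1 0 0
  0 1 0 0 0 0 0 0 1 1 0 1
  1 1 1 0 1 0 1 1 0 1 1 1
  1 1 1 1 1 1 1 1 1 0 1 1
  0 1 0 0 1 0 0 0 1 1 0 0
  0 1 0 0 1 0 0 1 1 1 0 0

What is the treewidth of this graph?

A width-4 tree decomposition is:
Bags: B1 = {0, 4, 6, 8, 9}  B2 = {1, 4, 6, 8, 9}  B3 = {1, 3, 4, 6, 9}  B4 = {1, 4, 8, 9, 11}  B5 = {2, 4, 6, 8, 9}  B6 = {1, 4, 5, 6, 9}  B7 = {1, 4, 8, 9, 10}  B8 = {1, 7, 8, 9, 11}
Tree: B1–B2, B2–B3, B2–B4, B1–B5, B2–B6, B2–B7, B4–B8
Every bag has size at most 5, so the width is 5 − 1 = 4 and tw(G) ≤ 4. Conversely, {0, 4, 6, 8, 9} is a clique of size 5, and the vertices of any clique must share a bag in every tree decomposition; so some bag has ≥ 5 vertices and tw(G) ≥ 4. The upper and lower bounds meet at 4, so that is the treewidth.

4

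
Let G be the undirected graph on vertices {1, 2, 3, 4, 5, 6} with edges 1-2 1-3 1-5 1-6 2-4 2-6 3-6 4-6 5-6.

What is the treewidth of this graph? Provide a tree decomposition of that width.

Treewidth 2.
Bags: B1 = {1, 3, 6}  B2 = {1, 5, 6}  B3 = {1, 2, 6}  B4 = {2, 4, 6}
Tree: B1–B2, B1–B3, B3–B4

The largest bag has 3 vertices, giving width 2; this decomposition certifies tw(G) ≤ 2. For the lower bound, the 3 vertices {1, 2, 6} are pairwise adjacent, and any tree decomposition puts a clique entirely inside one bag — forcing width ≥ 2. Therefore the treewidth is 2.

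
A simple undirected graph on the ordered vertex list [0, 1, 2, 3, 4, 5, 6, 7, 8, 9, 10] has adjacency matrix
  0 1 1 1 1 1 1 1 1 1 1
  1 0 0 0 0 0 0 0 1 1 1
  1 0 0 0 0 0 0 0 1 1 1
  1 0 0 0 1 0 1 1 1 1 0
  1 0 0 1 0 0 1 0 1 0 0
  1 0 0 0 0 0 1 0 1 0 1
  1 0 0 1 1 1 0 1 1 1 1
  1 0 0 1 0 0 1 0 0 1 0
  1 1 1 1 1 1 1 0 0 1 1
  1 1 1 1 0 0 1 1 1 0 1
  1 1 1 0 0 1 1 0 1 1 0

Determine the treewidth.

A width-4 tree decomposition is:
Bags: B1 = {0, 6, 8, 9, 10}  B2 = {0, 1, 8, 9, 10}  B3 = {0, 5, 6, 8, 10}  B4 = {0, 3, 6, 8, 9}  B5 = {0, 3, 6, 7, 9}  B6 = {0, 3, 4, 6, 8}  B7 = {0, 2, 8, 9, 10}
Tree: B1–B2, B1–B3, B1–B4, B4–B5, B4–B6, B2–B7
Every bag has size at most 5, so the width is 5 − 1 = 4 and tw(G) ≤ 4. On the other hand G contains the 5-clique {0, 1, 8, 9, 10}. A clique must lie in a single bag of any decomposition, so no decomposition can have width below 4. Therefore the treewidth is 4.

4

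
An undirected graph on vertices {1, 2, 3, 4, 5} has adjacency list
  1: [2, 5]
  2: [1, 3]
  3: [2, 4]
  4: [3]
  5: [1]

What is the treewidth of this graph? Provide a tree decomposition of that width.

Treewidth 1.
One optimal decomposition is:
Bags: B1 = {1, 5}  B2 = {1, 2}  B3 = {2, 3}  B4 = {3, 4}
Tree: B1–B2, B2–B3, B3–B4

Each bag holds 2 vertices, so the decomposition has width 1, which upper-bounds the treewidth. Any graph with an edge has treewidth ≥ 1, and G has the edge 5–1. The upper and lower bounds meet at 1, so that is the treewidth.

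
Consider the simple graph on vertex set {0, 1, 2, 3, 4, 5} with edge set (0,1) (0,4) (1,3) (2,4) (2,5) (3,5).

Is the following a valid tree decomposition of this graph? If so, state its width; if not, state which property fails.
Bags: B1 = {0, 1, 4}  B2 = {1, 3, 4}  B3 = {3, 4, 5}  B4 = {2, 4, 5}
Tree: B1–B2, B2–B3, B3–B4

Yes; width 2.

Vertex coverage: the bags together contain {0, 1, 2, 3, 4, 5}, the full vertex set. Edge coverage: each edge of G has both endpoints in at least one bag. Running intersection: for every vertex, the bags containing it form a connected subtree. All three properties hold, so this is a valid tree decomposition of width max|bag| − 1 = 2, and hence tw(G) ≤ 2.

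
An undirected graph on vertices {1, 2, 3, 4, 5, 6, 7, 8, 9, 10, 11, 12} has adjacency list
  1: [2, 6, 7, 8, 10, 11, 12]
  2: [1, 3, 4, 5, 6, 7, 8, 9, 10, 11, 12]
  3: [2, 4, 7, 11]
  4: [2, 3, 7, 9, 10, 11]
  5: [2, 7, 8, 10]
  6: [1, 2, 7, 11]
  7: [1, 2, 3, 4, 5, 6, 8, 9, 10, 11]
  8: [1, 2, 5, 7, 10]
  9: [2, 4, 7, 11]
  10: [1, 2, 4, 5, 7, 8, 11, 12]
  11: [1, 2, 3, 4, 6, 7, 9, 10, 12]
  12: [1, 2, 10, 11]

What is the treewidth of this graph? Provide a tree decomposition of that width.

Treewidth 4.
Bags: B1 = {2, 4, 7, 10, 11}  B2 = {2, 3, 4, 7, 11}  B3 = {1, 2, 7, 10, 11}  B4 = {2, 4, 7, 9, 11}  B5 = {1, 2, 6, 7, 11}  B6 = {1, 2, 7, 8, 10}  B7 = {2, 5, 7, 8, 10}  B8 = {1, 2, 10, 11, 12}
Tree: B1–B2, B1–B3, B2–B4, B3–B5, B3–B6, B6–B7, B3–B8

Every bag has size at most 5, so the width is 5 − 1 = 4 and tw(G) ≤ 4. For the lower bound, the 5 vertices {1, 2, 10, 11, 12} are pairwise adjacent, and any tree decomposition puts a clique entirely inside one bag — forcing width ≥ 4. Hence tw(G) = 4 exactly.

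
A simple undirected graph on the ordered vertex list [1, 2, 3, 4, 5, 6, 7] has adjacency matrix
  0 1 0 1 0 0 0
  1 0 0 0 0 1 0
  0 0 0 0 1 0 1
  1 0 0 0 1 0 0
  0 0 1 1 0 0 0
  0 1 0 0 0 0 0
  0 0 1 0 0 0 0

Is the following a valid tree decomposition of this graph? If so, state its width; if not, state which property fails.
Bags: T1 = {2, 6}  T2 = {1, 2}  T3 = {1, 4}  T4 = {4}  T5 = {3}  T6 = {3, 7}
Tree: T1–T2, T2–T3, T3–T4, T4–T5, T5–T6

A tree decomposition must satisfy three properties: every vertex lies in some bag; for every edge, both endpoints lie together in some bag; and for every vertex, the bags containing it form a connected subtree. Here vertex 5 appears in no bag, so the decomposition is invalid.

No — vertex 5 appears in no bag.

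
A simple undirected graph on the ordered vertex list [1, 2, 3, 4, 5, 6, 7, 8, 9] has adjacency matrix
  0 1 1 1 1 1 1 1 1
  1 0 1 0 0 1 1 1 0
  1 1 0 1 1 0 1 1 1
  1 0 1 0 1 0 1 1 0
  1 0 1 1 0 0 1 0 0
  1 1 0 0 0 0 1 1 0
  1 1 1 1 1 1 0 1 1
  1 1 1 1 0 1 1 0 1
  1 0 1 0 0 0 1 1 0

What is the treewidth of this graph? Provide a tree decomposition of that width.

Every bag has size at most 5, so the width is 5 − 1 = 4 and tw(G) ≤ 4. Conversely, {1, 3, 7, 8, 9} is a clique of size 5, and the vertices of any clique must share a bag in every tree decomposition; so some bag has ≥ 5 vertices and tw(G) ≥ 4. Combining the bounds, tw(G) = 4.

Treewidth 4.
One such decomposition:
Bags: B1 = {1, 2, 6, 7, 8}  B2 = {1, 2, 3, 7, 8}  B3 = {1, 3, 7, 8, 9}  B4 = {1, 3, 4, 7, 8}  B5 = {1, 3, 4, 5, 7}
Tree: B1–B2, B2–B3, B3–B4, B4–B5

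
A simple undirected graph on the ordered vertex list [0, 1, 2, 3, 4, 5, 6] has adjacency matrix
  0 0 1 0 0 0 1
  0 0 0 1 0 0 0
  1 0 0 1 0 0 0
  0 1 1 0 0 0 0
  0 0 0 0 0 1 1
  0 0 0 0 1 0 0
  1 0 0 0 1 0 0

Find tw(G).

1

A width-1 tree decomposition is:
Bags: B1 = {4, 5}  B2 = {4, 6}  B3 = {0, 6}  B4 = {0, 2}  B5 = {2, 3}  B6 = {1, 3}
Tree: B1–B2, B2–B3, B3–B4, B4–B5, B5–B6
The largest bag has 2 vertices, giving width 1; this decomposition certifies tw(G) ≤ 1. Since G has at least one edge (e.g. 5–4), it is not an edgeless graph, so tw(G) ≥ 1. The upper and lower bounds meet at 1, so that is the treewidth.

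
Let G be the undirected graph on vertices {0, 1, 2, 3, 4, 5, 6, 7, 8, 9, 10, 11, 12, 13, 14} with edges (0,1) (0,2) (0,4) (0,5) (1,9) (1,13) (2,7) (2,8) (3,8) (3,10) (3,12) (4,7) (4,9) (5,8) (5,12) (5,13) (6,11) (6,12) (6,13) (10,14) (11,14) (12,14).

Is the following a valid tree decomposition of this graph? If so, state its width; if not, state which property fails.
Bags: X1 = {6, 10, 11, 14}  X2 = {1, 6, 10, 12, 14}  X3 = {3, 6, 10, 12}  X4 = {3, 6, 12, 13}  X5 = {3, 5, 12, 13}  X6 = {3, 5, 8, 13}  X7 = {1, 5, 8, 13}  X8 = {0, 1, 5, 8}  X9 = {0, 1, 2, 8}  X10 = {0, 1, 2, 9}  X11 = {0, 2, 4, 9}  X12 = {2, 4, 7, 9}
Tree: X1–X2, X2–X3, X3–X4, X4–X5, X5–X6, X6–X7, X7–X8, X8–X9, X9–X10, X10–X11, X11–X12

A tree decomposition must satisfy three properties: every vertex lies in some bag; for every edge, both endpoints lie together in some bag; and for every vertex, the bags containing it form a connected subtree. Here bags containing vertex 1 are not connected in the tree, so the decomposition is invalid.

No — bags containing vertex 1 are not connected in the tree.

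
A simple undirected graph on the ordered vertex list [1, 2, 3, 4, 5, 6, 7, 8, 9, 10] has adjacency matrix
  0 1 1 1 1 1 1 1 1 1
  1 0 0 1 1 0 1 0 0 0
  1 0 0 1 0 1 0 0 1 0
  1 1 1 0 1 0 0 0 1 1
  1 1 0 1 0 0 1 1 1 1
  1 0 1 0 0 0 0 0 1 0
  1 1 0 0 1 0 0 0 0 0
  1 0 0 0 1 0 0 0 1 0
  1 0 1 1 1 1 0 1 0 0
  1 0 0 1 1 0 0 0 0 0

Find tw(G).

A width-3 tree decomposition is:
Bags: B1 = {1, 4, 5, 9}  B2 = {1, 3, 4, 9}  B3 = {1, 5, 8, 9}  B4 = {1, 3, 6, 9}  B5 = {1, 4, 5, 10}  B6 = {1, 2, 4, 5}  B7 = {1, 2, 5, 7}
Tree: B1–B2, B1–B3, B2–B4, B1–B5, B5–B6, B6–B7
Every bag has size at most 4, so the width is 4 − 1 = 3 and tw(G) ≤ 3. For the lower bound, the 4 vertices {1, 3, 4, 9} are pairwise adjacent, and any tree decomposition puts a clique entirely inside one bag — forcing width ≥ 3. Hence tw(G) = 3 exactly.

3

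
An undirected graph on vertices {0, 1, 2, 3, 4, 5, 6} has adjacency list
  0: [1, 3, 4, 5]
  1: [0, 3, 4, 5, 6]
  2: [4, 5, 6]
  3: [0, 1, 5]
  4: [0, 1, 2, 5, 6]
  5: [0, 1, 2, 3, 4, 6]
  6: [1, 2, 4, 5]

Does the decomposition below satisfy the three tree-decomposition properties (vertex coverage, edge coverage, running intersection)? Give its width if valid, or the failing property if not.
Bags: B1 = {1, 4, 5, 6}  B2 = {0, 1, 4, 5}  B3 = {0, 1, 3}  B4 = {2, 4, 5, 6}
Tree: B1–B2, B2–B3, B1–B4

No — edge (5,3) lies in no bag.

A tree decomposition must satisfy three properties: every vertex lies in some bag; for every edge, both endpoints lie together in some bag; and for every vertex, the bags containing it form a connected subtree. Here edge (5,3) lies in no bag, so the decomposition is invalid.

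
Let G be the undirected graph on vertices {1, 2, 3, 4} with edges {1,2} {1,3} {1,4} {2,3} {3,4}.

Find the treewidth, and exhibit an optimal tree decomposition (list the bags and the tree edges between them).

Treewidth 2.
One such decomposition:
Bags: B1 = {1, 3, 4}  B2 = {1, 2, 3}
Tree: B1–B2

Every bag has size at most 3, so the width is 3 − 1 = 2 and tw(G) ≤ 2. For the lower bound, the 3 vertices {1, 2, 3} are pairwise adjacent, and any tree decomposition puts a clique entirely inside one bag — forcing width ≥ 2. Hence tw(G) = 2 exactly.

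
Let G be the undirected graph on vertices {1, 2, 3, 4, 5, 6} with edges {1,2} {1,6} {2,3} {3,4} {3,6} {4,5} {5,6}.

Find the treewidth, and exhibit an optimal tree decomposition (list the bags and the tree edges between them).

The largest bag has 3 vertices, giving width 2; this decomposition certifies tw(G) ≤ 2. The edges 5–4–3–6–5 form a cycle, so G is not a tree and its treewidth is at least 2. Therefore the treewidth is 2.

Treewidth 2.
One such decomposition:
Bags: B1 = {4, 5, 6}  B2 = {3, 4, 6}  B3 = {1, 3, 6}  B4 = {1, 2, 3}
Tree: B1–B2, B2–B3, B3–B4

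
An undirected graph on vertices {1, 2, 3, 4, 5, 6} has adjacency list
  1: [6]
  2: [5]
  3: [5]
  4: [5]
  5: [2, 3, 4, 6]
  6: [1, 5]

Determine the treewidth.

A width-1 tree decomposition is:
Bags: B1 = {2, 5}  B2 = {4, 5}  B3 = {5, 6}  B4 = {3, 5}  B5 = {1, 6}
Tree: B1–B2, B1–B3, B1–B4, B3–B5
The largest bag has 2 vertices, giving width 1; this decomposition certifies tw(G) ≤ 1. Any graph with an edge has treewidth ≥ 1, and G has the edge 5–2. Combining the bounds, tw(G) = 1.

1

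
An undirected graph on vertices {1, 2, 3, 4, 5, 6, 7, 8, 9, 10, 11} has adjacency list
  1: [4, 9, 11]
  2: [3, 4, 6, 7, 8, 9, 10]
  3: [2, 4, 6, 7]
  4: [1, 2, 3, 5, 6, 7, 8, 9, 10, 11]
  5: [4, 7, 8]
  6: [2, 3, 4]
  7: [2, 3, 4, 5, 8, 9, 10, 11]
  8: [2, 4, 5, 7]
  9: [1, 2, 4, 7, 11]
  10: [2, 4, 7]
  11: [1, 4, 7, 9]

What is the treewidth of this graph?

A width-3 tree decomposition is:
Bags: B1 = {2, 4, 7, 9}  B2 = {4, 7, 9, 11}  B3 = {2, 3, 4, 7}  B4 = {2, 4, 7, 8}  B5 = {4, 5, 7, 8}  B6 = {2, 4, 7, 10}  B7 = {2, 3, 4, 6}  B8 = {1, 4, 9, 11}
Tree: B1–B2, B1–B3, B3–B4, B4–B5, B3–B6, B3–B7, B2–B8
Every bag has size at most 4, so the width is 4 − 1 = 3 and tw(G) ≤ 3. On the other hand G contains the 4-clique {1, 4, 9, 11}. A clique must lie in a single bag of any decomposition, so no decomposition can have width below 3. Combining the bounds, tw(G) = 3.

3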